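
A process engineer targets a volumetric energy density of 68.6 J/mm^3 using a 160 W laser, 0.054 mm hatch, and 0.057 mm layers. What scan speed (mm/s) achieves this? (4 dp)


v = 160 / (68.6*0.054*0.057) = 757.7523 mm/s


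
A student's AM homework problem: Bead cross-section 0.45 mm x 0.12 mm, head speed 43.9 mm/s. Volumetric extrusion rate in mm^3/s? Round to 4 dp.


Rate = 0.45 * 0.12 * 43.9 = 2.3706 mm^3/s


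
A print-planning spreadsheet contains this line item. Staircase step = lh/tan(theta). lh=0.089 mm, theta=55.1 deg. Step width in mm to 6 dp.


step = 0.089 / tan(55.1) = 0.062087 mm


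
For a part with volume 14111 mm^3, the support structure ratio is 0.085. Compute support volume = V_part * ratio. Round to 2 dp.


V_support = 14111 * 0.085 = 1199.44 mm^3


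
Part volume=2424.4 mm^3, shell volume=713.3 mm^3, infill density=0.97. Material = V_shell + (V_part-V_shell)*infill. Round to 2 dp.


V_infill = (2424.4 - 713.3) * 0.97 = 1659.77
V_total = 713.3 + 1659.77 = 2373.07 mm^3


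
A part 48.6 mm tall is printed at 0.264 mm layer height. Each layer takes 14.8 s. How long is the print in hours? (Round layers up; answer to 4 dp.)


Layers = ceil(48.6/0.264) = 185
t = 185 * 14.8 / 3600 = 0.7606 hrs


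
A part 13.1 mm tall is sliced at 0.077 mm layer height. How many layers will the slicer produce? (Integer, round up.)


Layers = ceil(13.1/0.077) = 171


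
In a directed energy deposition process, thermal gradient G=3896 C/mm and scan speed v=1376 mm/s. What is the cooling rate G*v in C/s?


CR = 3896 * 1376 = 5360896 C/s


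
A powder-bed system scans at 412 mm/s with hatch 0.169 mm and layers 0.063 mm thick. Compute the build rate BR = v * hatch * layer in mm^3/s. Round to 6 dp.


Rate = 412 * 0.169 * 0.063 = 4.386564 mm^3/s


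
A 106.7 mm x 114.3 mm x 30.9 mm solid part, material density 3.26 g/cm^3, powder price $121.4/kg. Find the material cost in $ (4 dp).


V = 106.7 * 114.3 * 30.9 = 376850.529 mm^3 = 376.850529 cm^3
Mass = 376.850529 * 3.26 / 1000 = 1.22853272 kg
Cost = 1.22853272 * 121.4 = 149.1439 $


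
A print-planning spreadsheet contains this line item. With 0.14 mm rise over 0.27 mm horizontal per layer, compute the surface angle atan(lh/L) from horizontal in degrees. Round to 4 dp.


angle = atan(0.14/0.27) = 27.4076 degrees


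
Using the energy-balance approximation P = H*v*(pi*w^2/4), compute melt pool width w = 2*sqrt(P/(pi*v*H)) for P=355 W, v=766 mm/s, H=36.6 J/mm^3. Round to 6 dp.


w = 2*sqrt(355/(pi*766*36.6)) = 0.126974 mm


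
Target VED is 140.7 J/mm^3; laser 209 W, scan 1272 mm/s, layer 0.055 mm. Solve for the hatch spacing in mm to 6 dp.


h = 209 / (140.7*1272*0.055) = 0.021233 mm


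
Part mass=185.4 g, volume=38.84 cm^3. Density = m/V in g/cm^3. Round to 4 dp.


rho = 185.4 / 38.84 = 4.7734 g/cm^3


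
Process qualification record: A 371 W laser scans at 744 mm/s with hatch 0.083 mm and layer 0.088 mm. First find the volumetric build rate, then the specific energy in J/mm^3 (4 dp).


Build rate = 744 * 0.083 * 0.088 = 5.434176 mm^3/s
SE = 371 / 5.434176 = 68.2716 J/mm^3


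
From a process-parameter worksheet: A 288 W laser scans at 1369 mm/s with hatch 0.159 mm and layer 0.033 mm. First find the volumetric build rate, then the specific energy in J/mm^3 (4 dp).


Build rate = 1369 * 0.159 * 0.033 = 7.183143 mm^3/s
SE = 288 / 7.183143 = 40.0939 J/mm^3


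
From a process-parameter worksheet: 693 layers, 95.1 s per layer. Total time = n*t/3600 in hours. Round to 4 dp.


t = 693 * 95.1 / 3600 = 18.3068 hrs


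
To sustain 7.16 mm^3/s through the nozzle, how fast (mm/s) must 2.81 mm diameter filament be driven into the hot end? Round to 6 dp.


A = pi*(2.81/2)^2 = 6.201582
v = 7.16 / 6.201582 = 1.154544 mm/s


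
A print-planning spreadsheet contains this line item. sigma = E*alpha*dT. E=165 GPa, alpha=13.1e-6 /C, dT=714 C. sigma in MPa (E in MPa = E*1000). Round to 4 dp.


sigma = 165*1000 * 13.1e-6 * 714 = 1543.311 MPa


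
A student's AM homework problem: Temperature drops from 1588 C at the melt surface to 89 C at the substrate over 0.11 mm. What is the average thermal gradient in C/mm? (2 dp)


G = (1588-89)/0.11 = 13627.27 C/mm


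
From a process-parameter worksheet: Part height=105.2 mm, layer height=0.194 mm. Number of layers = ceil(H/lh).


Layers = ceil(105.2/0.194) = 543


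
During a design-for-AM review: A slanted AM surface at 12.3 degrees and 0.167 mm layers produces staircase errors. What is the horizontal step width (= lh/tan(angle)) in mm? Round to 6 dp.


step = 0.167 / tan(12.3) = 0.765931 mm


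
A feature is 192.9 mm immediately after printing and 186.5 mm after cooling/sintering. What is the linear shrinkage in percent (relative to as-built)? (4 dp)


Shrinkage = ((192.9-186.5)/192.9)*100 = 3.3178 %


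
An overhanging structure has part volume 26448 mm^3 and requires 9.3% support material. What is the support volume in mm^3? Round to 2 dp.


V_support = 26448 * 0.093 = 2459.66 mm^3


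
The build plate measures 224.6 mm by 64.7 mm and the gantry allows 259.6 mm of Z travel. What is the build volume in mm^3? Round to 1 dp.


V = 224.6 * 64.7 * 259.6 = 3772408.6 mm^3


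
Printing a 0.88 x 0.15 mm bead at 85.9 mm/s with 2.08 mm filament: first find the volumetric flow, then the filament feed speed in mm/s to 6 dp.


Q = 0.88 * 0.15 * 85.9 = 11.3388 mm^3/s
A_fil = pi*(2.08/2)^2 = 3.39794661 mm^2
v_feed = 11.3388 / 3.39794661 = 3.336956 mm/s


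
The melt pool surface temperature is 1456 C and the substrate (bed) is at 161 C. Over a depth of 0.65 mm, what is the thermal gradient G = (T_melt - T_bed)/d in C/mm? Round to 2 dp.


G = (1456-161)/0.65 = 1992.31 C/mm


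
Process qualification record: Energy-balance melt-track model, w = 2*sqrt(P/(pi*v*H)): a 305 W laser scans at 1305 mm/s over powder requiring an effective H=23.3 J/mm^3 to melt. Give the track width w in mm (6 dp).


w = 2*sqrt(305/(pi*1305*23.3)) = 0.113011 mm


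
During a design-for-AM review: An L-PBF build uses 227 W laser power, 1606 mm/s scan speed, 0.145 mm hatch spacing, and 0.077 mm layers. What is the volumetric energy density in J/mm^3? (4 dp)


E = 227 / (1606*0.145*0.077) = 12.6596 J/mm^3


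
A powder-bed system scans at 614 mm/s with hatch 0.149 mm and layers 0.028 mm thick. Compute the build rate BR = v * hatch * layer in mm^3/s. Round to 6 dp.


Rate = 614 * 0.149 * 0.028 = 2.561608 mm^3/s


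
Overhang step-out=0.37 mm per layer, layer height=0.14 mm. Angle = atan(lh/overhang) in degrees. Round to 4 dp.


angle = atan(0.14/0.37) = 20.7256 degrees


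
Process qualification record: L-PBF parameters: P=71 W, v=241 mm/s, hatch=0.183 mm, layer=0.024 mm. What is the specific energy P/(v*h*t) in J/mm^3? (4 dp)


Build rate = 241 * 0.183 * 0.024 = 1.058472 mm^3/s
SE = 71 / 1.058472 = 67.0778 J/mm^3


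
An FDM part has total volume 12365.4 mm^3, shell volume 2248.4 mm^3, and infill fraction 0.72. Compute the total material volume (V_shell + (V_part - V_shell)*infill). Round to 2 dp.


V_infill = (12365.4 - 2248.4) * 0.72 = 7284.24
V_total = 2248.4 + 7284.24 = 9532.64 mm^3


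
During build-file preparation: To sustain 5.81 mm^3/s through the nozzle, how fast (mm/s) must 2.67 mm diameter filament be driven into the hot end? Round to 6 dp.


A = pi*(2.67/2)^2 = 5.599025
v = 5.81 / 5.599025 = 1.037681 mm/s


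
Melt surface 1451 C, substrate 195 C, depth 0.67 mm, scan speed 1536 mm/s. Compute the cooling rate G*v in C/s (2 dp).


G = (1451-195)/0.67 = 1874.62686567 C/mm
CR = 1874.62686567 * 1536 = 2879426.87 C/s


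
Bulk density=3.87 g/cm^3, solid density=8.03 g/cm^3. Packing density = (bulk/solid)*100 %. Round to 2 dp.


Packing = (3.87/8.03)*100 = 48.19 %


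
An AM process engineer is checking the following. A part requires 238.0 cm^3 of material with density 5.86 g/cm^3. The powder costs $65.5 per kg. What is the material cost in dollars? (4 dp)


Mass = 238.0*5.86/1000 = 1.39468 kg
Cost = 1.39468 * 65.5 = 91.3515 $


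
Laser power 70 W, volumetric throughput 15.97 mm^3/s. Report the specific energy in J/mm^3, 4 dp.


SE = 70 / 15.97 = 4.3832 J/mm^3


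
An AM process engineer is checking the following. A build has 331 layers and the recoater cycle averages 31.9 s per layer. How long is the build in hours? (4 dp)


t = 331 * 31.9 / 3600 = 2.933 hrs


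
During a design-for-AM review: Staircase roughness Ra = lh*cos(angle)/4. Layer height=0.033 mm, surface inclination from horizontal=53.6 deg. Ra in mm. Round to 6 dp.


Ra = 0.033 * cos(53.6) / 4 = 0.004896 mm


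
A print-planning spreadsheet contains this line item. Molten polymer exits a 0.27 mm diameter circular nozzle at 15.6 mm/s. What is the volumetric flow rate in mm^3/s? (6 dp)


A = pi*(0.27/2)^2 = 0.05725553 mm^2
Q = 0.05725553 * 15.6 = 0.893186 mm^3/s


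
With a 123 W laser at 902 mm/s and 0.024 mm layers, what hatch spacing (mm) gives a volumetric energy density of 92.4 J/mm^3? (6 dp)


h = 123 / (92.4*902*0.024) = 0.061492 mm


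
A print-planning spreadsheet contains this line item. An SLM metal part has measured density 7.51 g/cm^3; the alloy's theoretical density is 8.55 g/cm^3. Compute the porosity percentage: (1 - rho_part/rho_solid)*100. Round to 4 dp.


Porosity = (1-7.51/8.55)*100 = 12.1637 %


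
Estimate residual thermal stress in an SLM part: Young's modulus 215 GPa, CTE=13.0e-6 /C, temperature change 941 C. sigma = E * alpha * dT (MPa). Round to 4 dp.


sigma = 215*1000 * 13.0e-6 * 941 = 2630.095 MPa


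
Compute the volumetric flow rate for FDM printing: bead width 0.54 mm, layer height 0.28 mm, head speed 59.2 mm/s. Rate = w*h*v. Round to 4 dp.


Rate = 0.54 * 0.28 * 59.2 = 8.951 mm^3/s


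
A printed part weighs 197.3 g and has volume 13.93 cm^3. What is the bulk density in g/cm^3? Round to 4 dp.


rho = 197.3 / 13.93 = 14.1637 g/cm^3


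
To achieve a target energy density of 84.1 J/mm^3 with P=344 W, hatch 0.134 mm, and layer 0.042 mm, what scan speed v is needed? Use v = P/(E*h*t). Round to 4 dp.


v = 344 / (84.1*0.134*0.042) = 726.789 mm/s


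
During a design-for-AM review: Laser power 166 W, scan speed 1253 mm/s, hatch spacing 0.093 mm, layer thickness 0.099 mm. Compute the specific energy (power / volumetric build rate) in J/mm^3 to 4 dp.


Build rate = 1253 * 0.093 * 0.099 = 11.536371 mm^3/s
SE = 166 / 11.536371 = 14.3893 J/mm^3


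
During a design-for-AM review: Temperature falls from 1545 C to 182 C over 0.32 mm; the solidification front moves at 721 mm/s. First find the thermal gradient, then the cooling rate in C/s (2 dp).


G = (1545-182)/0.32 = 4259.375 C/mm
CR = 4259.375 * 721 = 3071009.38 C/s


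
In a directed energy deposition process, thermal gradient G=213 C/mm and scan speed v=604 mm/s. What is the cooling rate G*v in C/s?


CR = 213 * 604 = 128652 C/s


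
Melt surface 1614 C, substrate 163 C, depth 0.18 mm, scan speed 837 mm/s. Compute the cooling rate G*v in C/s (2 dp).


G = (1614-163)/0.18 = 8061.11111111 C/mm
CR = 8061.11111111 * 837 = 6747150.0 C/s


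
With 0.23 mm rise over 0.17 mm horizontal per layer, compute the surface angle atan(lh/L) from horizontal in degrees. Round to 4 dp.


angle = atan(0.23/0.17) = 53.5308 degrees


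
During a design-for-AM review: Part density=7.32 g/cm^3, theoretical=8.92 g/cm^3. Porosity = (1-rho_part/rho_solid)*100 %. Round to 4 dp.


Porosity = (1-7.32/8.92)*100 = 17.9372 %


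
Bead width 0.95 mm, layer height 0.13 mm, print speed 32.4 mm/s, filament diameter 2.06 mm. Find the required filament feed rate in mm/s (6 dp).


Q = 0.95 * 0.13 * 32.4 = 4.0014 mm^3/s
A_fil = pi*(2.06/2)^2 = 3.33291565 mm^2
v_feed = 4.0014 / 3.33291565 = 1.20057 mm/s


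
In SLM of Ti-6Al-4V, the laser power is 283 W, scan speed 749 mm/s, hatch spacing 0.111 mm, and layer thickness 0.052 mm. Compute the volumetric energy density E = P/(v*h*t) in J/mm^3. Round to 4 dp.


E = 283 / (749*0.111*0.052) = 65.4603 J/mm^3


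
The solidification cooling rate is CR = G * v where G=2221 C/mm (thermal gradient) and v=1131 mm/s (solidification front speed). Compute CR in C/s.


CR = 2221 * 1131 = 2511951 C/s


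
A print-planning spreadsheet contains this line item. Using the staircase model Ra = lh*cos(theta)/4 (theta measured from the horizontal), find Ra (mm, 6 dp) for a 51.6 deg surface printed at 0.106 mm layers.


Ra = 0.106 * cos(51.6) / 4 = 0.01646 mm


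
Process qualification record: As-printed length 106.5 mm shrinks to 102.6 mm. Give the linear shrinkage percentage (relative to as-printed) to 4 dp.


Shrinkage = ((106.5-102.6)/106.5)*100 = 3.662 %


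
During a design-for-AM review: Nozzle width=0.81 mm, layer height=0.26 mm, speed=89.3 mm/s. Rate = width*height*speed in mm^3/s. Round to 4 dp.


Rate = 0.81 * 0.26 * 89.3 = 18.8066 mm^3/s


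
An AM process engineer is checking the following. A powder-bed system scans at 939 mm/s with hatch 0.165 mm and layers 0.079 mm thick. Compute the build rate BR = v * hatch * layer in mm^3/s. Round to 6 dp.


Rate = 939 * 0.165 * 0.079 = 12.239865 mm^3/s


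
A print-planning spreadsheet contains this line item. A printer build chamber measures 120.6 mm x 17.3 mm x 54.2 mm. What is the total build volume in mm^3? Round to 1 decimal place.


V = 120.6 * 17.3 * 54.2 = 113081.8 mm^3


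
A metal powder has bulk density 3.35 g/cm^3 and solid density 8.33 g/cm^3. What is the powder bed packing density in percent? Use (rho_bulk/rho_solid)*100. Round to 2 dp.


Packing = (3.35/8.33)*100 = 40.22 %


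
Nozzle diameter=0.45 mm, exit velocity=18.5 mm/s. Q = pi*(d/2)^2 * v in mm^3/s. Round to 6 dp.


A = pi*(0.45/2)^2 = 0.15904313 mm^2
Q = 0.15904313 * 18.5 = 2.942298 mm^3/s


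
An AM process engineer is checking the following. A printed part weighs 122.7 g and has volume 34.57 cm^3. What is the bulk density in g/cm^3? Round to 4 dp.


rho = 122.7 / 34.57 = 3.5493 g/cm^3


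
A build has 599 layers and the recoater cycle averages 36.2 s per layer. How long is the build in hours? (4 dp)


t = 599 * 36.2 / 3600 = 6.0233 hrs


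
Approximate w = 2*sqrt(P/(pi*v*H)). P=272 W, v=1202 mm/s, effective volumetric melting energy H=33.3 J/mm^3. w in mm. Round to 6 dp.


w = 2*sqrt(272/(pi*1202*33.3)) = 0.093018 mm


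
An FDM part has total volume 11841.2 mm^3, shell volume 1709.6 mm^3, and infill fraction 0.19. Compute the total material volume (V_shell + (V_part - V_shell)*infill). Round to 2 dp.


V_infill = (11841.2 - 1709.6) * 0.19 = 1925.0
V_total = 1709.6 + 1925.0 = 3634.6 mm^3


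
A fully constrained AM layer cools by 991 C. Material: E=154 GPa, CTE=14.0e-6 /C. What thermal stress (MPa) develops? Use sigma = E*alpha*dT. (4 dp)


sigma = 154*1000 * 14.0e-6 * 991 = 2136.596 MPa


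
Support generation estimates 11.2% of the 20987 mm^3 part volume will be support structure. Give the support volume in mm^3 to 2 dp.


V_support = 20987 * 0.112 = 2350.54 mm^3


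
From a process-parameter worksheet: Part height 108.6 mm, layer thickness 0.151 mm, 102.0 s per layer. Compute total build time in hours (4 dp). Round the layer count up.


Layers = ceil(108.6/0.151) = 720
t = 720 * 102.0 / 3600 = 20.4 hrs


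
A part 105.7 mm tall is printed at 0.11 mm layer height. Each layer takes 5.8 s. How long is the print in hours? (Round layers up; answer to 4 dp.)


Layers = ceil(105.7/0.11) = 961
t = 961 * 5.8 / 3600 = 1.5483 hrs


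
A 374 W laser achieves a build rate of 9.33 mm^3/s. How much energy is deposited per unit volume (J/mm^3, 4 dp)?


SE = 374 / 9.33 = 40.0857 J/mm^3


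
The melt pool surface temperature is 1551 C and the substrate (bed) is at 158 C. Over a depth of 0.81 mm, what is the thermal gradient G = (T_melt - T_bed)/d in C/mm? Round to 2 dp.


G = (1551-158)/0.81 = 1719.75 C/mm


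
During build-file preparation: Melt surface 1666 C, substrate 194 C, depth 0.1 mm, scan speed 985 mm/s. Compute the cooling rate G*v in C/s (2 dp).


G = (1666-194)/0.1 = 14720.0 C/mm
CR = 14720.0 * 985 = 14499200.0 C/s


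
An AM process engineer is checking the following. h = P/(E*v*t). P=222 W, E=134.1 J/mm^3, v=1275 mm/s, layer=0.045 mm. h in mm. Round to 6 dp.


h = 222 / (134.1*1275*0.045) = 0.028854 mm


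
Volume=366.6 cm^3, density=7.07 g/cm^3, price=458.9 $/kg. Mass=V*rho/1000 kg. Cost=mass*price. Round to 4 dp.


Mass = 366.6*7.07/1000 = 2.591862 kg
Cost = 2.591862 * 458.9 = 1189.4055 $


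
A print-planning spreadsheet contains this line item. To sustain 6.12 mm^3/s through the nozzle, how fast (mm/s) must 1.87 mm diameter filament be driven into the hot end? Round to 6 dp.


A = pi*(1.87/2)^2 = 2.746459
v = 6.12 / 2.746459 = 2.228324 mm/s


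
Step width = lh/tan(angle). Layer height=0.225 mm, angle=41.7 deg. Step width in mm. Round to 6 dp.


step = 0.225 / tan(41.7) = 0.252534 mm


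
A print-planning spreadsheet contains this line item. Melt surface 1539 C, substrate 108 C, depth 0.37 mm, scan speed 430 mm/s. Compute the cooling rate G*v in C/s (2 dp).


G = (1539-108)/0.37 = 3867.56756757 C/mm
CR = 3867.56756757 * 430 = 1663054.05 C/s


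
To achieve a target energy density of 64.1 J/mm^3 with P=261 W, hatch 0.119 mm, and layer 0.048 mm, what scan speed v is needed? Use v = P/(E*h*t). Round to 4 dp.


v = 261 / (64.1*0.119*0.048) = 712.8436 mm/s


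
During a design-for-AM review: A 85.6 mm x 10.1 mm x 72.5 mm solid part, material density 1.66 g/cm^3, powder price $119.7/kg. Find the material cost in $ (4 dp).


V = 85.6 * 10.1 * 72.5 = 62680.6 mm^3 = 62.6806 cm^3
Mass = 62.6806 * 1.66 / 1000 = 0.1040498 kg
Cost = 0.1040498 * 119.7 = 12.4548 $


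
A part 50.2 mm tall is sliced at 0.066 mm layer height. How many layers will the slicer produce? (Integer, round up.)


Layers = ceil(50.2/0.066) = 761


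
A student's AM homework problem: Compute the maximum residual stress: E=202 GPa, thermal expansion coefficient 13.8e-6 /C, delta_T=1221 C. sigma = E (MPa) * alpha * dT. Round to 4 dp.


sigma = 202*1000 * 13.8e-6 * 1221 = 3403.6596 MPa


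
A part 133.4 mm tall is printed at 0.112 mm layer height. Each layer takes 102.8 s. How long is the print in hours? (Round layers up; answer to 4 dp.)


Layers = ceil(133.4/0.112) = 1192
t = 1192 * 102.8 / 3600 = 34.0382 hrs


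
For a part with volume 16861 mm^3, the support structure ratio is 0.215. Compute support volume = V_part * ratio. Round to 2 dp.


V_support = 16861 * 0.215 = 3625.12 mm^3


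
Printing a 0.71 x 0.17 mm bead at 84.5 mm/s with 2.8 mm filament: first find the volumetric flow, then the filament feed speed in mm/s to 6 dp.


Q = 0.71 * 0.17 * 84.5 = 10.19915 mm^3/s
A_fil = pi*(2.8/2)^2 = 6.1575216 mm^2
v_feed = 10.19915 / 6.1575216 = 1.656373 mm/s


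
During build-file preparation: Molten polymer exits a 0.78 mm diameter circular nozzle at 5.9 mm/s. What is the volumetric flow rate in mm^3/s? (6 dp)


A = pi*(0.78/2)^2 = 0.47783624 mm^2
Q = 0.47783624 * 5.9 = 2.819234 mm^3/s


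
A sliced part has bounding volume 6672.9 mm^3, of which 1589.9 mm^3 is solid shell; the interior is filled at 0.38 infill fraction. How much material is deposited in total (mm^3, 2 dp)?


V_infill = (6672.9 - 1589.9) * 0.38 = 1931.54
V_total = 1589.9 + 1931.54 = 3521.44 mm^3


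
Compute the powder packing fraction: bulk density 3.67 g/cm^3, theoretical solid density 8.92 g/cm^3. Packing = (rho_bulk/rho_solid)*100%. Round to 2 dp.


Packing = (3.67/8.92)*100 = 41.14 %


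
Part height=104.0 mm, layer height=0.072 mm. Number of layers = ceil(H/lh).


Layers = ceil(104.0/0.072) = 1445


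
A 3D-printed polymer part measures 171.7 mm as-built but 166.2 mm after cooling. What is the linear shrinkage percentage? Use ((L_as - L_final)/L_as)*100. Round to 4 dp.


Shrinkage = ((171.7-166.2)/171.7)*100 = 3.2033 %


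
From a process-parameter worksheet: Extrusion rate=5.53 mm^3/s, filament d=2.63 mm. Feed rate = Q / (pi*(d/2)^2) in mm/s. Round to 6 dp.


A = pi*(2.63/2)^2 = 5.432521
v = 5.53 / 5.432521 = 1.017944 mm/s


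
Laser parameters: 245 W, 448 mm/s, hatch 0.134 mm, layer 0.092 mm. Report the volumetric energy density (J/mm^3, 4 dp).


E = 245 / (448*0.134*0.092) = 44.3604 J/mm^3


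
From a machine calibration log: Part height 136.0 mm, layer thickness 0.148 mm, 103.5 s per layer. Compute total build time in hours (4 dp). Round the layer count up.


Layers = ceil(136.0/0.148) = 919
t = 919 * 103.5 / 3600 = 26.4213 hrs


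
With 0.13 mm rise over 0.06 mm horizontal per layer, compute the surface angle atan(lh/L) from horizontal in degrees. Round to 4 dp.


angle = atan(0.13/0.06) = 65.2249 degrees


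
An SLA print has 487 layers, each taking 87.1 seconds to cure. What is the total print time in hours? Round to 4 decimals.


t = 487 * 87.1 / 3600 = 11.7827 hrs


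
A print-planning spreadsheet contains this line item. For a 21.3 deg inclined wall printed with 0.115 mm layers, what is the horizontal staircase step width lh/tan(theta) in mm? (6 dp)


step = 0.115 / tan(21.3) = 0.29496 mm


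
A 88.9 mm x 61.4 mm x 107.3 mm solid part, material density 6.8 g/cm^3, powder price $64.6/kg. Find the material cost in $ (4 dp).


V = 88.9 * 61.4 * 107.3 = 585692.758 mm^3 = 585.692758 cm^3
Mass = 585.692758 * 6.8 / 1000 = 3.98271075 kg
Cost = 3.98271075 * 64.6 = 257.2831 $


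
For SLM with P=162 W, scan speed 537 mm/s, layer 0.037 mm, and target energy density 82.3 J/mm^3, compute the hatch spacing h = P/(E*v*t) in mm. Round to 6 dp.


h = 162 / (82.3*537*0.037) = 0.099069 mm


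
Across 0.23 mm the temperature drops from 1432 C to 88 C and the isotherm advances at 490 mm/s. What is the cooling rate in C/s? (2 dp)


G = (1432-88)/0.23 = 5843.47826087 C/mm
CR = 5843.47826087 * 490 = 2863304.35 C/s


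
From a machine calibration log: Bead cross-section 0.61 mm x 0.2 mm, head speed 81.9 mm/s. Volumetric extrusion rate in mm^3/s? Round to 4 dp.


Rate = 0.61 * 0.2 * 81.9 = 9.9918 mm^3/s


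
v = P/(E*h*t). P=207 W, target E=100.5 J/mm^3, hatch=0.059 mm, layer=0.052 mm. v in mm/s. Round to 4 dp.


v = 207 / (100.5*0.059*0.052) = 671.3499 mm/s


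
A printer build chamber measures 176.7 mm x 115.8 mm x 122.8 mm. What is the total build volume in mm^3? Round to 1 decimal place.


V = 176.7 * 115.8 * 122.8 = 2512716.4 mm^3


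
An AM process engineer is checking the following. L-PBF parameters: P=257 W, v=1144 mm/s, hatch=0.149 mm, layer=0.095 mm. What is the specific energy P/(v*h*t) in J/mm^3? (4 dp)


Build rate = 1144 * 0.149 * 0.095 = 16.19332 mm^3/s
SE = 257 / 16.19332 = 15.8707 J/mm^3


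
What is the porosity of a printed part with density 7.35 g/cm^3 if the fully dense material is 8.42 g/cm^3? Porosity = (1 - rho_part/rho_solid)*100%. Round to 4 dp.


Porosity = (1-7.35/8.42)*100 = 12.7078 %


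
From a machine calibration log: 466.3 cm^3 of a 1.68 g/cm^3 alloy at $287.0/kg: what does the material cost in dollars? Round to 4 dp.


Mass = 466.3*1.68/1000 = 0.783384 kg
Cost = 0.783384 * 287.0 = 224.8312 $


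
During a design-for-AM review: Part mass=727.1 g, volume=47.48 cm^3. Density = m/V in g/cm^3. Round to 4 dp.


rho = 727.1 / 47.48 = 15.3138 g/cm^3


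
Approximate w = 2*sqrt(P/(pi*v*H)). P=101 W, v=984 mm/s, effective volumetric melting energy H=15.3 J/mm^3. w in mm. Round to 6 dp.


w = 2*sqrt(101/(pi*984*15.3)) = 0.092421 mm


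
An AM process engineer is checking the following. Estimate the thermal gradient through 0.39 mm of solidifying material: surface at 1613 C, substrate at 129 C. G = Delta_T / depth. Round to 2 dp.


G = (1613-129)/0.39 = 3805.13 C/mm


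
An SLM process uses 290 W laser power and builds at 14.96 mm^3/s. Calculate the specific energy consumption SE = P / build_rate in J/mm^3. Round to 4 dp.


SE = 290 / 14.96 = 19.385 J/mm^3


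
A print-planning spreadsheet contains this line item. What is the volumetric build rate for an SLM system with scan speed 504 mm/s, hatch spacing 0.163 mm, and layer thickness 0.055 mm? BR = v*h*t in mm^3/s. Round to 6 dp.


Rate = 504 * 0.163 * 0.055 = 4.51836 mm^3/s


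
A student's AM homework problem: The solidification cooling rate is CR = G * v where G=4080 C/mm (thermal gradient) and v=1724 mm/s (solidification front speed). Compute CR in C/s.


CR = 4080 * 1724 = 7033920 C/s


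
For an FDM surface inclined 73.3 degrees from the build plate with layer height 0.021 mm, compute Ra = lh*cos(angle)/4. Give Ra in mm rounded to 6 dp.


Ra = 0.021 * cos(73.3) / 4 = 0.001509 mm


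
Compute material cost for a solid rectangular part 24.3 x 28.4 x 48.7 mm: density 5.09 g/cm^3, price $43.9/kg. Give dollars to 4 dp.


V = 24.3 * 28.4 * 48.7 = 33608.844 mm^3 = 33.608844 cm^3
Mass = 33.608844 * 5.09 / 1000 = 0.17106902 kg
Cost = 0.17106902 * 43.9 = 7.5099 $


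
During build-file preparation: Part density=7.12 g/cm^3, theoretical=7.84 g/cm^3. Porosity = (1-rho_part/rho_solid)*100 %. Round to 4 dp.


Porosity = (1-7.12/7.84)*100 = 9.1837 %


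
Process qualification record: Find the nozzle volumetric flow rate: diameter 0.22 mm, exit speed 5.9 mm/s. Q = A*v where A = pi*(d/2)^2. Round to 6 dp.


A = pi*(0.22/2)^2 = 0.03801327 mm^2
Q = 0.03801327 * 5.9 = 0.224278 mm^3/s


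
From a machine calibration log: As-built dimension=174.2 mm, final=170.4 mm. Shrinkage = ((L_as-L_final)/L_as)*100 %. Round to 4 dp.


Shrinkage = ((174.2-170.4)/174.2)*100 = 2.1814 %


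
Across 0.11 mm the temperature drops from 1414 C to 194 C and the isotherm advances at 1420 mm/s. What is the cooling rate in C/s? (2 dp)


G = (1414-194)/0.11 = 11090.90909091 C/mm
CR = 11090.90909091 * 1420 = 15749090.91 C/s


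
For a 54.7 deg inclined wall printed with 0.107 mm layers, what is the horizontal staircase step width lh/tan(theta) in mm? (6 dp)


step = 0.107 / tan(54.7) = 0.07576 mm


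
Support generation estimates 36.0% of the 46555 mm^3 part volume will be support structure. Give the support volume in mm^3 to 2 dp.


V_support = 46555 * 0.36 = 16759.8 mm^3


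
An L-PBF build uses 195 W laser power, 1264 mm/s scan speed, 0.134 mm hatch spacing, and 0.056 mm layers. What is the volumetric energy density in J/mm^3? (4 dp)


E = 195 / (1264*0.134*0.056) = 20.5587 J/mm^3


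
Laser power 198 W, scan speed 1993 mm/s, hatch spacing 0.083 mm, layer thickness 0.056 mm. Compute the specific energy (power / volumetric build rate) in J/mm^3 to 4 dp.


Build rate = 1993 * 0.083 * 0.056 = 9.263464 mm^3/s
SE = 198 / 9.263464 = 21.3743 J/mm^3


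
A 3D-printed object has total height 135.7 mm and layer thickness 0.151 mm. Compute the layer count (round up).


Layers = ceil(135.7/0.151) = 899


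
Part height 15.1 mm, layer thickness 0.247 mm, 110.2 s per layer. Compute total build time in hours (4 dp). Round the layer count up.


Layers = ceil(15.1/0.247) = 62
t = 62 * 110.2 / 3600 = 1.8979 hrs


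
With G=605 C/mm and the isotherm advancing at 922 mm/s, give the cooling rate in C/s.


CR = 605 * 922 = 557810 C/s


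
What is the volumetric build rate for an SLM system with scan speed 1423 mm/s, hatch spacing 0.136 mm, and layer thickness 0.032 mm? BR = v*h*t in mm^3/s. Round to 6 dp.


Rate = 1423 * 0.136 * 0.032 = 6.192896 mm^3/s


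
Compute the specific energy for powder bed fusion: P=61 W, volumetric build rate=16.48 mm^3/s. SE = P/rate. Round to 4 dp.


SE = 61 / 16.48 = 3.7015 J/mm^3


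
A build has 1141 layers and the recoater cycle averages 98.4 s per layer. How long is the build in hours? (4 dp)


t = 1141 * 98.4 / 3600 = 31.1873 hrs


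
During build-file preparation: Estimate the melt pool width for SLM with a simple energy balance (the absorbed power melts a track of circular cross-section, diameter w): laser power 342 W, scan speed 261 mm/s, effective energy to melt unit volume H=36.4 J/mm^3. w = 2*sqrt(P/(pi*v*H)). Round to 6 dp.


w = 2*sqrt(342/(pi*261*36.4)) = 0.21409 mm


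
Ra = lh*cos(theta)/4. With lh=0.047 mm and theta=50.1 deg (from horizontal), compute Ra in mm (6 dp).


Ra = 0.047 * cos(50.1) / 4 = 0.007537 mm


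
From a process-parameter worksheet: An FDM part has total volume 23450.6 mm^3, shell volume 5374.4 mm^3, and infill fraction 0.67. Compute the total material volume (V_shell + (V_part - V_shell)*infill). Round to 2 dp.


V_infill = (23450.6 - 5374.4) * 0.67 = 12111.05
V_total = 5374.4 + 12111.05 = 17485.45 mm^3


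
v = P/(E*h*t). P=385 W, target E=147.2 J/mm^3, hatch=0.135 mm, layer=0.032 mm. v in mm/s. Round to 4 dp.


v = 385 / (147.2*0.135*0.032) = 605.4373 mm/s


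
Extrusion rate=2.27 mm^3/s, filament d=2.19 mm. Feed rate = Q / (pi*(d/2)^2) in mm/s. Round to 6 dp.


A = pi*(2.19/2)^2 = 3.766848
v = 2.27 / 3.766848 = 0.602626 mm/s


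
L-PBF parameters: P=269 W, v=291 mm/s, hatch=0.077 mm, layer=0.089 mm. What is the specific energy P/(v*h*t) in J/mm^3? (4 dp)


Build rate = 291 * 0.077 * 0.089 = 1.994223 mm^3/s
SE = 269 / 1.994223 = 134.8896 J/mm^3


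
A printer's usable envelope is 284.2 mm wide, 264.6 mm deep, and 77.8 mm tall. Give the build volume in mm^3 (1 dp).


V = 284.2 * 264.6 * 77.8 = 5850507.1 mm^3


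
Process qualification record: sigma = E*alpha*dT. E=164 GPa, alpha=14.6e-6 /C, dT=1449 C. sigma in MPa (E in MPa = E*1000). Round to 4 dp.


sigma = 164*1000 * 14.6e-6 * 1449 = 3469.4856 MPa


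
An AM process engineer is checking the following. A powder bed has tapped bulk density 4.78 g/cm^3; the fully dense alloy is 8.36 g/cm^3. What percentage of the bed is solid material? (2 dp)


Packing = (4.78/8.36)*100 = 57.18 %


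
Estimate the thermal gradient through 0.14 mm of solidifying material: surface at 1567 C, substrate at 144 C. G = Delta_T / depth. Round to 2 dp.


G = (1567-144)/0.14 = 10164.29 C/mm


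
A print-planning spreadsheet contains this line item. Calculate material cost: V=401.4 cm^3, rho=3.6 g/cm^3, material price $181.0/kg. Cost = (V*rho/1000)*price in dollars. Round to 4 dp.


Mass = 401.4*3.6/1000 = 1.44504 kg
Cost = 1.44504 * 181.0 = 261.5522 $


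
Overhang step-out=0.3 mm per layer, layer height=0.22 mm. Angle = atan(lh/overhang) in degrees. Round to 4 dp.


angle = atan(0.22/0.3) = 36.2538 degrees


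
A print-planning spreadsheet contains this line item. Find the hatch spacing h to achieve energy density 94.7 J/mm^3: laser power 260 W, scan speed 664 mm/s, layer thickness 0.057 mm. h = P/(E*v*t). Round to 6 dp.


h = 260 / (94.7*664*0.057) = 0.07254 mm


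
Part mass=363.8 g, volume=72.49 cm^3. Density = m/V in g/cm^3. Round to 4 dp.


rho = 363.8 / 72.49 = 5.0186 g/cm^3


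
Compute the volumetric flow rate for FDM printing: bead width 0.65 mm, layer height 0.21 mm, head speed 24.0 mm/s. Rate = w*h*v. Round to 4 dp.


Rate = 0.65 * 0.21 * 24.0 = 3.276 mm^3/s


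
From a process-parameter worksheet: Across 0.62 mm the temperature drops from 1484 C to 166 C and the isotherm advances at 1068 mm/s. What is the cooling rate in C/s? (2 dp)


G = (1484-166)/0.62 = 2125.80645161 C/mm
CR = 2125.80645161 * 1068 = 2270361.29 C/s


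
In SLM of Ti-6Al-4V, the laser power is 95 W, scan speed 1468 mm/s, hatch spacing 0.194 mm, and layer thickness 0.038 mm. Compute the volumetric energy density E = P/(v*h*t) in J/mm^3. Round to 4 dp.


E = 95 / (1468*0.194*0.038) = 8.7783 J/mm^3


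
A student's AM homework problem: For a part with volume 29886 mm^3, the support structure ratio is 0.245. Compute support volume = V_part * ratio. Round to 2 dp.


V_support = 29886 * 0.245 = 7322.07 mm^3


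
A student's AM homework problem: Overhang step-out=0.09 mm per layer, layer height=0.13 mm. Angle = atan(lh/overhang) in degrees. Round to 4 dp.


angle = atan(0.13/0.09) = 55.3048 degrees


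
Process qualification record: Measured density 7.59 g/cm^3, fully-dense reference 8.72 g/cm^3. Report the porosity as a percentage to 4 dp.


Porosity = (1-7.59/8.72)*100 = 12.9587 %


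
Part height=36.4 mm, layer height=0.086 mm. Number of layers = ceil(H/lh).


Layers = ceil(36.4/0.086) = 424


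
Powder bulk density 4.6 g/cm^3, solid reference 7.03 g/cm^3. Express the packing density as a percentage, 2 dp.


Packing = (4.6/7.03)*100 = 65.43 %


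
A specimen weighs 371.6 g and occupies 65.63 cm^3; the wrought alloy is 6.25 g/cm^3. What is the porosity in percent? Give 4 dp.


rho_part = 371.6 / 65.63 = 5.6620448 g/cm^3
Porosity = (1 - 5.6620448/6.25)*100 = 9.4073 %


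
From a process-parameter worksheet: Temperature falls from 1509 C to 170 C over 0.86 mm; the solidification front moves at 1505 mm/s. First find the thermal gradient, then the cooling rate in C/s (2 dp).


G = (1509-170)/0.86 = 1556.97674419 C/mm
CR = 1556.97674419 * 1505 = 2343250.0 C/s


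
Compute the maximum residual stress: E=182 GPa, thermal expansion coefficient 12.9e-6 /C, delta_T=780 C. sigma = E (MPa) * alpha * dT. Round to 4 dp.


sigma = 182*1000 * 12.9e-6 * 780 = 1831.284 MPa


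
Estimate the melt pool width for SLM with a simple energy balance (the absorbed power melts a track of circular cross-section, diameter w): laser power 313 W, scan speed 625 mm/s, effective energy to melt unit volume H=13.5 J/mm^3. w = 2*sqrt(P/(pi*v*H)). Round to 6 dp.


w = 2*sqrt(313/(pi*625*13.5)) = 0.21733 mm


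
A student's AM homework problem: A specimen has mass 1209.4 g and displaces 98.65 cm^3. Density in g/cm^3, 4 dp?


rho = 1209.4 / 98.65 = 12.2595 g/cm^3


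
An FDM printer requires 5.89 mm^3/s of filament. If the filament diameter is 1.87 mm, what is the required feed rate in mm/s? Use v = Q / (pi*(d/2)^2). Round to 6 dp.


A = pi*(1.87/2)^2 = 2.746459
v = 5.89 / 2.746459 = 2.14458 mm/s


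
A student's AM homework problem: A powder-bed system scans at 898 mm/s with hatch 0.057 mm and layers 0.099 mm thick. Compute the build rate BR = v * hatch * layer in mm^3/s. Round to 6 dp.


Rate = 898 * 0.057 * 0.099 = 5.067414 mm^3/s


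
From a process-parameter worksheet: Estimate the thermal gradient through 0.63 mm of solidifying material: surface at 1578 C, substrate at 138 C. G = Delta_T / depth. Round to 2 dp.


G = (1578-138)/0.63 = 2285.71 C/mm


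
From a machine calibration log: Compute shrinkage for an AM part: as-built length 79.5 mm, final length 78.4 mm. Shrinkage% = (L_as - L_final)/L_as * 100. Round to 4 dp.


Shrinkage = ((79.5-78.4)/79.5)*100 = 1.3836 %


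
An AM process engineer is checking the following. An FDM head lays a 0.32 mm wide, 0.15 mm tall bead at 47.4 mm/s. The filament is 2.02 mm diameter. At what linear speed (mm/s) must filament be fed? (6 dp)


Q = 0.32 * 0.15 * 47.4 = 2.2752 mm^3/s
A_fil = pi*(2.02/2)^2 = 3.20473867 mm^2
v_feed = 2.2752 / 3.20473867 = 0.709949 mm/s


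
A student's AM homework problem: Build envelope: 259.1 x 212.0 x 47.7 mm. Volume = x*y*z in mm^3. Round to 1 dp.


V = 259.1 * 212.0 * 47.7 = 2620122.8 mm^3


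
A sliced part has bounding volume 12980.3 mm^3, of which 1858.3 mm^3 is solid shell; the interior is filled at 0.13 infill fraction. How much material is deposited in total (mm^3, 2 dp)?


V_infill = (12980.3 - 1858.3) * 0.13 = 1445.86
V_total = 1858.3 + 1445.86 = 3304.16 mm^3


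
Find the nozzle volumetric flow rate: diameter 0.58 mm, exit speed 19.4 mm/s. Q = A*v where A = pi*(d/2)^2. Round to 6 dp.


A = pi*(0.58/2)^2 = 0.26420794 mm^2
Q = 0.26420794 * 19.4 = 5.125634 mm^3/s


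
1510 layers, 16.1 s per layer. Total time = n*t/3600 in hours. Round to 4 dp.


t = 1510 * 16.1 / 3600 = 6.7531 hrs


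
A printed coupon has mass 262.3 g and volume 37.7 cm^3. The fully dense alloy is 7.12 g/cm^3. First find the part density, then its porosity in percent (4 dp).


rho_part = 262.3 / 37.7 = 6.95755968 g/cm^3
Porosity = (1 - 6.95755968/7.12)*100 = 2.2815 %


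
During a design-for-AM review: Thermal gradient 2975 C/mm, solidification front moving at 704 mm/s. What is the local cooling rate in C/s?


CR = 2975 * 704 = 2094400 C/s


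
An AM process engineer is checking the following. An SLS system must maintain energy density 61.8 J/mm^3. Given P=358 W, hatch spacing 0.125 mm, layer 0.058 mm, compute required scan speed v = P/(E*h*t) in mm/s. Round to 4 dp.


v = 358 / (61.8*0.125*0.058) = 799.018 mm/s


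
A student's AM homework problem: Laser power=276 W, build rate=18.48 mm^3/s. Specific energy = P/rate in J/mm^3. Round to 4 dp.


SE = 276 / 18.48 = 14.9351 J/mm^3


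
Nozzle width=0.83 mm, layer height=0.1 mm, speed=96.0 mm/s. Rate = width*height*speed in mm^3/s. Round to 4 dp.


Rate = 0.83 * 0.1 * 96.0 = 7.968 mm^3/s


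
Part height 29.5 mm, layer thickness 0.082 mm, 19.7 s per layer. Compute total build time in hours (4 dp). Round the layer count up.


Layers = ceil(29.5/0.082) = 360
t = 360 * 19.7 / 3600 = 1.97 hrs


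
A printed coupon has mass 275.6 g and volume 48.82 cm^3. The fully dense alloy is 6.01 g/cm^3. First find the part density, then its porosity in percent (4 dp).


rho_part = 275.6 / 48.82 = 5.64522737 g/cm^3
Porosity = (1 - 5.64522737/6.01)*100 = 6.0694 %


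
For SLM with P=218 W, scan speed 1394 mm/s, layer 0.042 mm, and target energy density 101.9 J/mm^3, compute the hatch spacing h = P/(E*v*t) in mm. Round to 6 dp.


h = 218 / (101.9*1394*0.042) = 0.03654 mm


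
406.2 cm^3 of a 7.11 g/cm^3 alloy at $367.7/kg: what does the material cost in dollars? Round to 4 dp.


Mass = 406.2*7.11/1000 = 2.888082 kg
Cost = 2.888082 * 367.7 = 1061.9478 $


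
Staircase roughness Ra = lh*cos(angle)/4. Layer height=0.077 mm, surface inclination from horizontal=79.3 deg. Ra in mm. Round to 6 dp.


Ra = 0.077 * cos(79.3) / 4 = 0.003574 mm


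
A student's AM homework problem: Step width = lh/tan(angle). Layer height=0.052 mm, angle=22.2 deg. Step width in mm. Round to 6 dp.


step = 0.052 / tan(22.2) = 0.127422 mm


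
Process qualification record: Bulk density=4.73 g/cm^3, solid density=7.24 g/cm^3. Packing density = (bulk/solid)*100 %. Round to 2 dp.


Packing = (4.73/7.24)*100 = 65.33 %


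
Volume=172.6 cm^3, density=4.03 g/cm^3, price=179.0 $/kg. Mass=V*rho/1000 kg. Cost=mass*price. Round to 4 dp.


Mass = 172.6*4.03/1000 = 0.695578 kg
Cost = 0.695578 * 179.0 = 124.5085 $


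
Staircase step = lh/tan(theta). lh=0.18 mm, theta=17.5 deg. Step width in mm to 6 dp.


step = 0.18 / tan(17.5) = 0.570887 mm


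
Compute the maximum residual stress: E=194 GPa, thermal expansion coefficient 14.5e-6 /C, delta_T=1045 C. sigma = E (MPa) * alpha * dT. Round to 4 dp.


sigma = 194*1000 * 14.5e-6 * 1045 = 2939.585 MPa


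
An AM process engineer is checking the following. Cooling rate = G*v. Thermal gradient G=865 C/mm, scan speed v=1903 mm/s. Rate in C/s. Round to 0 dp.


CR = 865 * 1903 = 1646095 C/s


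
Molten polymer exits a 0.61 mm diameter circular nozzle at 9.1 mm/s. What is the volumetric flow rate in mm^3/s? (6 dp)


A = pi*(0.61/2)^2 = 0.29224666 mm^2
Q = 0.29224666 * 9.1 = 2.659445 mm^3/s


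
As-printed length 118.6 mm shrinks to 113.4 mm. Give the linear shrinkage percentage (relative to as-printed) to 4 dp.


Shrinkage = ((118.6-113.4)/118.6)*100 = 4.3845 %


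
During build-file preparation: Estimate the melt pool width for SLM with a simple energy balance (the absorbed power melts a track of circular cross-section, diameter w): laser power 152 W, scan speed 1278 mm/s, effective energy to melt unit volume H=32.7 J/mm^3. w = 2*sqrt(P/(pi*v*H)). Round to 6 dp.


w = 2*sqrt(152/(pi*1278*32.7)) = 0.068051 mm
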